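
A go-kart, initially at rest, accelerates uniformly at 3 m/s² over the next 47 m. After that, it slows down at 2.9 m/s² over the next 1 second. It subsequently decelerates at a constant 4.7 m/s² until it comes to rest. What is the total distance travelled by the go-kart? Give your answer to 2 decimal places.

Phase 1 (accelerating): v₀ = 0 m/s, a = 3 m/s².
v² = v₀² + 2aΔx = 0² + 2·3·47 = 282 → v = 16.8 m/s
t = (v − v₀)/a = (16.8 − 0)/3 = 5.60 s

Phase 2 (decelerating): v₀ = 16.8 m/s, a = -2.9 m/s².
v = v₀ + at = 16.8 + (-2.9)(1) = 13.9 m/s
Δx = v₀t + ½at² = 16.8·1 + 0.5·-2.9·1² = 15.3 m

Phase 3 (decelerating): v₀ = 13.9 m/s, a = -4.7 m/s².
v = v₀ + at → t = (0 − 13.9) / -4.7 = 2.96 s
v² = v₀² + 2aΔx → Δx = (0² − 13.9²)/(2·-4.7) = 20.5 m
Total distance = 47.0 + 15.3 + 20.5 = 82.9 m

82.88 m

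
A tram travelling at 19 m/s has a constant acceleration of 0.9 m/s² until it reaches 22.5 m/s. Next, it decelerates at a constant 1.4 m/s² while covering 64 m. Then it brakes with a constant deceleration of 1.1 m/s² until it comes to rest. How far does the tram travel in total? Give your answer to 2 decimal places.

Phase 1 (accelerating): v₀ = 19.0 m/s, a = 0.9 m/s².
v = v₀ + at → t = (22.5 − 19.0) / 0.9 = 3.89 s
v² = v₀² + 2aΔx → Δx = (22.5² − 19.0²)/(2·0.9) = 80.7 m

Phase 2 (decelerating): v₀ = 22.5 m/s, a = -1.4 m/s².
v² = v₀² + 2aΔx = 22.5² + 2·-1.4·64 = 327 → v = 18.1 m/s
t = (v − v₀)/a = (18.1 − 22.5)/-1.4 = 3.15 s

Phase 3 (decelerating): v₀ = 18.1 m/s, a = -1.1 m/s².
v = v₀ + at → t = (0 − 18.1) / -1.1 = 16.4 s
v² = v₀² + 2aΔx → Δx = (0² − 18.1²)/(2·-1.1) = 149 m
Total distance = 80.7 + 64.0 + 149 = 293 m

293.35 m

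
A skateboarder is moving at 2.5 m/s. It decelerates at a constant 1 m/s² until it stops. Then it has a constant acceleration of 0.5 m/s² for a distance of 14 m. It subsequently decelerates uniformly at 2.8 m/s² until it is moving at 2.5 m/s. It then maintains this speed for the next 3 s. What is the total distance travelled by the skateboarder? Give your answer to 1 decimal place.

26.0 m

Phase 1 (decelerating): v₀ = 2.50 m/s, a = -1 m/s².
v = v₀ + at → t = (0 − 2.50) / -1 = 2.50 s
v² = v₀² + 2aΔx → Δx = (0² − 2.50²)/(2·-1) = 3.12 m

Phase 2 (accelerating): v₀ = 0 m/s, a = 0.5 m/s².
v² = v₀² + 2aΔx = 0² + 2·0.5·14 = 14.0 → v = 3.74 m/s
t = (v − v₀)/a = (3.74 − 0)/0.5 = 7.48 s

Phase 3 (decelerating): v₀ = 3.74 m/s, a = -2.8 m/s².
v = v₀ + at → t = (2.5 − 3.74) / -2.8 = 0.443 s
v² = v₀² + 2aΔx → Δx = (2.5² − 3.74²)/(2·-2.8) = 1.38 m

Phase 4 (constant speed): v₀ = 2.50 m/s, a = 0 m/s².
v = v₀ + at = 2.50 + (0)(3) = 2.50 m/s
Δx = v₀t + ½at² = 2.50·3 + 0.5·0·3² = 7.50 m
Total distance = 3.12 + 14.0 + 1.38 + 7.50 = 26.0 m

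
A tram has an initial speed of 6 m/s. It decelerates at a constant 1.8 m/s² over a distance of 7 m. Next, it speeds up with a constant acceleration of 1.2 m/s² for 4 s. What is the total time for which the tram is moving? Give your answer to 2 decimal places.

5.51 s

Phase 1 (decelerating): v₀ = 6.00 m/s, a = -1.8 m/s².
v² = v₀² + 2aΔx = 6.00² + 2·-1.8·7 = 10.8 → v = 3.29 m/s
t = (v − v₀)/a = (3.29 − 6.00)/-1.8 = 1.51 s

Phase 2 (accelerating): v₀ = 3.29 m/s, a = 1.2 m/s².
v = v₀ + at = 3.29 + (1.2)(4) = 8.09 m/s
Δx = v₀t + ½at² = 3.29·4 + 0.5·1.2·4² = 22.7 m
Total time = 1.51 + 4.00 = 5.51 s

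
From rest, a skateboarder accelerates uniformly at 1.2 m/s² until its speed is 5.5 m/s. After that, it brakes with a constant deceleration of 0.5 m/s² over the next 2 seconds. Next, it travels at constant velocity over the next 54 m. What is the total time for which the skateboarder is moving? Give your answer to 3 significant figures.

Phase 1 (accelerating): v₀ = 0 m/s, a = 1.2 m/s².
v = v₀ + at → t = (5.5 − 0) / 1.2 = 4.58 s
v² = v₀² + 2aΔx → Δx = (5.5² − 0²)/(2·1.2) = 12.6 m

Phase 2 (decelerating): v₀ = 5.50 m/s, a = -0.5 m/s².
v = v₀ + at = 5.50 + (-0.5)(2) = 4.50 m/s
Δx = v₀t + ½at² = 5.50·2 + 0.5·-0.5·2² = 10.0 m

Phase 3 (constant speed): v₀ = 4.50 m/s, a = 0 m/s².
Constant speed: t = d/v = 54/4.50 = 12.0 s
Total time = 4.58 + 2.00 + 12.0 = 18.6 s

18.6 s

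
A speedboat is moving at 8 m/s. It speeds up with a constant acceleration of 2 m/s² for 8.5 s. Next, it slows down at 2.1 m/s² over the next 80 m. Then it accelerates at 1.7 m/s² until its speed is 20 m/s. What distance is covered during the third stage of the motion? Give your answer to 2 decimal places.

Phase 1 (accelerating): v₀ = 8.00 m/s, a = 2 m/s².
v = v₀ + at = 8.00 + (2)(8.5) = 25.0 m/s
Δx = v₀t + ½at² = 8.00·8.5 + 0.5·2·8.5² = 140 m

Phase 2 (decelerating): v₀ = 25.0 m/s, a = -2.1 m/s².
v² = v₀² + 2aΔx = 25.0² + 2·-2.1·80 = 289 → v = 17.0 m/s
t = (v − v₀)/a = (17.0 − 25.0)/-2.1 = 3.81 s

Phase 3 (accelerating): v₀ = 17.0 m/s, a = 1.7 m/s².
v = v₀ + at → t = (20 − 17.0) / 1.7 = 1.76 s
v² = v₀² + 2aΔx → Δx = (20² − 17.0²)/(2·1.7) = 32.6 m
Distance in phase 3 = 32.6 m

32.65 m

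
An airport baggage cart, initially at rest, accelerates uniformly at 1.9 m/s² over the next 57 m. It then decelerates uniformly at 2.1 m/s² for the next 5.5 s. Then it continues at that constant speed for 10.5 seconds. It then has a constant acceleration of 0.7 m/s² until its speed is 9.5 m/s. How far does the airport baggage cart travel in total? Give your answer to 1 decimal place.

Phase 1 (accelerating): v₀ = 0 m/s, a = 1.9 m/s².
v² = v₀² + 2aΔx = 0² + 2·1.9·57 = 217 → v = 14.7 m/s
t = (v − v₀)/a = (14.7 − 0)/1.9 = 7.75 s

Phase 2 (decelerating): v₀ = 14.7 m/s, a = -2.1 m/s².
v = v₀ + at = 14.7 + (-2.1)(5.5) = 3.17 m/s
Δx = v₀t + ½at² = 14.7·5.5 + 0.5·-2.1·5.5² = 49.2 m

Phase 3 (constant speed): v₀ = 3.17 m/s, a = 0 m/s².
v = v₀ + at = 3.17 + (0)(10.5) = 3.17 m/s
Δx = v₀t + ½at² = 3.17·10.5 + 0.5·0·10.5² = 33.3 m

Phase 4 (accelerating): v₀ = 3.17 m/s, a = 0.7 m/s².
v = v₀ + at → t = (9.5 − 3.17) / 0.7 = 9.05 s
v² = v₀² + 2aΔx → Δx = (9.5² − 3.17²)/(2·0.7) = 57.3 m
Total distance = 57.0 + 49.2 + 33.3 + 57.3 = 197 m

196.7 m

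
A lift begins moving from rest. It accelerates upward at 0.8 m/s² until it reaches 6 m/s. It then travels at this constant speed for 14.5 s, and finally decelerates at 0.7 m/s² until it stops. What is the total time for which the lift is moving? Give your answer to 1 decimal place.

Phase 1 (accelerating): v₀ = 0 m/s, a = 0.8 m/s².
v = v₀ + at → t = (6 − 0) / 0.8 = 7.50 s
v² = v₀² + 2aΔx → Δx = (6² − 0²)/(2·0.8) = 22.5 m

Phase 2 (constant speed): v₀ = 6.00 m/s, a = 0 m/s².
v = v₀ + at = 6.00 + (0)(14.5) = 6.00 m/s
Δx = v₀t + ½at² = 6.00·14.5 + 0.5·0·14.5² = 87.0 m

Phase 3 (decelerating): v₀ = 6.00 m/s, a = -0.7 m/s².
v = v₀ + at → t = (0 − 6.00) / -0.7 = 8.57 s
v² = v₀² + 2aΔx → Δx = (0² − 6.00²)/(2·-0.7) = 25.7 m
Total time = 7.50 + 14.5 + 8.57 = 30.6 s

30.6 s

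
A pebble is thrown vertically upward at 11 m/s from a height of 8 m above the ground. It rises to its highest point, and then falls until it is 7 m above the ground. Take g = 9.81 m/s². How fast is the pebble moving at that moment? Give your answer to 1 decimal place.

Phase 1 (rising): v₀ = 11.0 m/s, a = -9.81 m/s².
v = v₀ + at → t = (0 − 11.0) / -9.81 = 1.12 s
v² = v₀² + 2aΔx → Δx = (0² − 11.0²)/(2·-9.81) = 6.17 m

Phase 2 (falling): v₀ = 0 m/s, a = -9.81 m/s².
Falls 7.17 m from rest: t = √(2·7.17/9.81) = 1.21 s; v = g·t = 11.9 m/s.
Final speed = 11.9 m/s

11.9 m/s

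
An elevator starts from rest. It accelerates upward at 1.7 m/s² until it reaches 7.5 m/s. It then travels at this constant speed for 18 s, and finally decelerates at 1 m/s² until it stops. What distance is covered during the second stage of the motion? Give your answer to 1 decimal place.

135.0 m

Phase 1 (accelerating): v₀ = 0 m/s, a = 1.7 m/s².
v = v₀ + at → t = (7.5 − 0) / 1.7 = 4.41 s
v² = v₀² + 2aΔx → Δx = (7.5² − 0²)/(2·1.7) = 16.5 m

Phase 2 (constant speed): v₀ = 7.50 m/s, a = 0 m/s².
v = v₀ + at = 7.50 + (0)(18) = 7.50 m/s
Δx = v₀t + ½at² = 7.50·18 + 0.5·0·18² = 135 m
Distance in phase 2 = 135 m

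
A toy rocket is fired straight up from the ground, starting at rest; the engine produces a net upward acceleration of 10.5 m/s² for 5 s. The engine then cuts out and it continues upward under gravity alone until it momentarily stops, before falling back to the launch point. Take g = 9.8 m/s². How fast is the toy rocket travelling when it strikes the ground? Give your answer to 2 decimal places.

73.00 m/s

Phase 1 (powered ascent): v₀ = 0 m/s, a = 10.5 m/s².
v = v₀ + at = 0 + (10.5)(5) = 52.5 m/s
Δx = v₀t + ½at² = 0·5 + 0.5·10.5·5² = 131 m

Phase 2 (coasting upward): v₀ = 52.5 m/s, a = -9.8 m/s².
v = v₀ + at → t = (0 − 52.5) / -9.8 = 5.36 s
v² = v₀² + 2aΔx → Δx = (0² − 52.5²)/(2·-9.8) = 141 m

Phase 3 (free fall): v₀ = 0 m/s, a = -9.8 m/s².
Falls 272 m from rest: t = √(2·272/9.8) = 7.45 s; v = g·t = 73.0 m/s.
Impact speed = 73.0 m/s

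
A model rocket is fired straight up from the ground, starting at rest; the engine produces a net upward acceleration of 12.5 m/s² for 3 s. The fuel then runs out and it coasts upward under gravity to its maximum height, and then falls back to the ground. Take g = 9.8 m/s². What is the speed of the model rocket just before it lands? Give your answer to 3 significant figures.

50.1 m/s

Phase 1 (powered ascent): v₀ = 0 m/s, a = 12.5 m/s².
v = v₀ + at = 0 + (12.5)(3) = 37.5 m/s
Δx = v₀t + ½at² = 0·3 + 0.5·12.5·3² = 56.2 m

Phase 2 (coasting upward): v₀ = 37.5 m/s, a = -9.8 m/s².
v = v₀ + at → t = (0 − 37.5) / -9.8 = 3.83 s
v² = v₀² + 2aΔx → Δx = (0² − 37.5²)/(2·-9.8) = 71.7 m

Phase 3 (free fall): v₀ = 0 m/s, a = -9.8 m/s².
Falls 128 m from rest: t = √(2·128/9.8) = 5.11 s; v = g·t = 50.1 m/s.
Impact speed = 50.1 m/s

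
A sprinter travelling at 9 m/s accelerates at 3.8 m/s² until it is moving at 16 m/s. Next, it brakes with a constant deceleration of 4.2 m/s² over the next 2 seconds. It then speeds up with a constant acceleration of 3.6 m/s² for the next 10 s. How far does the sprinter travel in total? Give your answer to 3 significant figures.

303 m

Phase 1 (accelerating): v₀ = 9.00 m/s, a = 3.8 m/s².
v = v₀ + at → t = (16 − 9.00) / 3.8 = 1.84 s
v² = v₀² + 2aΔx → Δx = (16² − 9.00²)/(2·3.8) = 23.0 m

Phase 2 (decelerating): v₀ = 16.0 m/s, a = -4.2 m/s².
v = v₀ + at = 16.0 + (-4.2)(2) = 7.60 m/s
Δx = v₀t + ½at² = 16.0·2 + 0.5·-4.2·2² = 23.6 m

Phase 3 (accelerating): v₀ = 7.60 m/s, a = 3.6 m/s².
v = v₀ + at = 7.60 + (3.6)(10) = 43.6 m/s
Δx = v₀t + ½at² = 7.60·10 + 0.5·3.6·10² = 256 m
Total distance = 23.0 + 23.6 + 256 = 303 m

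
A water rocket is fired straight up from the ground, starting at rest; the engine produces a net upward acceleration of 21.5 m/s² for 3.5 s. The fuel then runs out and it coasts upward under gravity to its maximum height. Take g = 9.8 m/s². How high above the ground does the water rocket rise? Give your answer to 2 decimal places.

420.59 m

Phase 1 (powered ascent): v₀ = 0 m/s, a = 21.5 m/s².
v = v₀ + at = 0 + (21.5)(3.5) = 75.2 m/s
Δx = v₀t + ½at² = 0·3.5 + 0.5·21.5·3.5² = 132 m

Phase 2 (coasting upward): v₀ = 75.2 m/s, a = -9.8 m/s².
v = v₀ + at → t = (0 − 75.2) / -9.8 = 7.68 s
v² = v₀² + 2aΔx → Δx = (0² − 75.2²)/(2·-9.8) = 289 m
Maximum height = 132 + 289 = 421 m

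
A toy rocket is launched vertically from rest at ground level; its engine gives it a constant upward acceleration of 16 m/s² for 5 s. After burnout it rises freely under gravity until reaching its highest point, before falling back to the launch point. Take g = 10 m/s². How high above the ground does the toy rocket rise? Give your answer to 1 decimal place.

Phase 1 (powered ascent): v₀ = 0 m/s, a = 16 m/s².
v = v₀ + at = 0 + (16)(5) = 80.0 m/s
Δx = v₀t + ½at² = 0·5 + 0.5·16·5² = 200 m

Phase 2 (coasting upward): v₀ = 80.0 m/s, a = -10 m/s².
v = v₀ + at → t = (0 − 80.0) / -10 = 8.00 s
v² = v₀² + 2aΔx → Δx = (0² − 80.0²)/(2·-10) = 320 m
Maximum height = 200 + 320 = 520 m

520.0 m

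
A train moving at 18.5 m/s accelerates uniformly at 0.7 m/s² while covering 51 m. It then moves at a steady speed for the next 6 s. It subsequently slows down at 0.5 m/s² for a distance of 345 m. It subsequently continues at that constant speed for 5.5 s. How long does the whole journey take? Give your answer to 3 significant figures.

38.2 s

Phase 1 (accelerating): v₀ = 18.5 m/s, a = 0.7 m/s².
v² = v₀² + 2aΔx = 18.5² + 2·0.7·51 = 414 → v = 20.3 m/s
t = (v − v₀)/a = (20.3 − 18.5)/0.7 = 2.63 s

Phase 2 (constant speed): v₀ = 20.3 m/s, a = 0 m/s².
v = v₀ + at = 20.3 + (0)(6) = 20.3 m/s
Δx = v₀t + ½at² = 20.3·6 + 0.5·0·6² = 122 m

Phase 3 (decelerating): v₀ = 20.3 m/s, a = -0.5 m/s².
v² = v₀² + 2aΔx = 20.3² + 2·-0.5·345 = 68.6 → v = 8.29 m/s
t = (v − v₀)/a = (8.29 − 20.3)/-0.5 = 24.1 s

Phase 4 (constant speed): v₀ = 8.29 m/s, a = 0 m/s².
v = v₀ + at = 8.29 + (0)(5.5) = 8.29 m/s
Δx = v₀t + ½at² = 8.29·5.5 + 0.5·0·5.5² = 45.6 m
Total time = 2.63 + 6.00 + 24.1 + 5.50 = 38.2 s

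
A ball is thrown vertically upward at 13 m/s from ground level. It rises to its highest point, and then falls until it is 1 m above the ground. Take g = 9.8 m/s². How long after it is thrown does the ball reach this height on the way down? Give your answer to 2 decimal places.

Phase 1 (rising): v₀ = 13.0 m/s, a = -9.8 m/s².
v = v₀ + at → t = (0 − 13.0) / -9.8 = 1.33 s
v² = v₀² + 2aΔx → Δx = (0² − 13.0²)/(2·-9.8) = 8.62 m

Phase 2 (falling): v₀ = 0 m/s, a = -9.8 m/s².
Falls 7.62 m from rest: t = √(2·7.62/9.8) = 1.25 s; v = g·t = 12.2 m/s.
Total time = 1.33 + 1.25 = 2.57 s

2.57 s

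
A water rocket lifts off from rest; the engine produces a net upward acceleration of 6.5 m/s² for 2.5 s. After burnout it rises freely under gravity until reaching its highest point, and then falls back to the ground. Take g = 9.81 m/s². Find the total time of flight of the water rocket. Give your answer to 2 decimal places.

Phase 1 (powered ascent): v₀ = 0 m/s, a = 6.5 m/s².
v = v₀ + at = 0 + (6.5)(2.5) = 16.2 m/s
Δx = v₀t + ½at² = 0·2.5 + 0.5·6.5·2.5² = 20.3 m

Phase 2 (coasting upward): v₀ = 16.2 m/s, a = -9.81 m/s².
v = v₀ + at → t = (0 − 16.2) / -9.81 = 1.66 s
v² = v₀² + 2aΔx → Δx = (0² − 16.2²)/(2·-9.81) = 13.5 m

Phase 3 (free fall): v₀ = 0 m/s, a = -9.81 m/s².
Falls 33.8 m from rest: t = √(2·33.8/9.81) = 2.62 s; v = g·t = 25.7 m/s.
Total time = 2.50 + 1.66 + 2.62 = 6.78 s

6.78 s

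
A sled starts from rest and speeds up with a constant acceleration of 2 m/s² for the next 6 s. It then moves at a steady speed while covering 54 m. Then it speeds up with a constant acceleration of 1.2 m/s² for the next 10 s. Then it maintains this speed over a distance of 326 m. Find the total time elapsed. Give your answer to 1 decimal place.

34.1 s

Phase 1 (accelerating): v₀ = 0 m/s, a = 2 m/s².
v = v₀ + at = 0 + (2)(6) = 12.0 m/s
Δx = v₀t + ½at² = 0·6 + 0.5·2·6² = 36.0 m

Phase 2 (constant speed): v₀ = 12.0 m/s, a = 0 m/s².
Constant speed: t = d/v = 54/12.0 = 4.50 s

Phase 3 (accelerating): v₀ = 12.0 m/s, a = 1.2 m/s².
v = v₀ + at = 12.0 + (1.2)(10) = 24.0 m/s
Δx = v₀t + ½at² = 12.0·10 + 0.5·1.2·10² = 180 m

Phase 4 (constant speed): v₀ = 24.0 m/s, a = 0 m/s².
Constant speed: t = d/v = 326/24.0 = 13.6 s
Total time = 6.00 + 4.50 + 10.0 + 13.6 = 34.1 s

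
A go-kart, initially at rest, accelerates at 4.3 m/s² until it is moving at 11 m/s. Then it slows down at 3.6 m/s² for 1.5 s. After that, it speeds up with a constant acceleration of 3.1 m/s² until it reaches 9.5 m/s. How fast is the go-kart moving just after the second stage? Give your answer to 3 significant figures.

Phase 1 (accelerating): v₀ = 0 m/s, a = 4.3 m/s².
v = v₀ + at → t = (11 − 0) / 4.3 = 2.56 s
v² = v₀² + 2aΔx → Δx = (11² − 0²)/(2·4.3) = 14.1 m

Phase 2 (decelerating): v₀ = 11.0 m/s, a = -3.6 m/s².
v = v₀ + at = 11.0 + (-3.6)(1.5) = 5.60 m/s
Δx = v₀t + ½at² = 11.0·1.5 + 0.5·-3.6·1.5² = 12.4 m
Speed at end of phase 2 = 5.60 m/s

5.60 m/s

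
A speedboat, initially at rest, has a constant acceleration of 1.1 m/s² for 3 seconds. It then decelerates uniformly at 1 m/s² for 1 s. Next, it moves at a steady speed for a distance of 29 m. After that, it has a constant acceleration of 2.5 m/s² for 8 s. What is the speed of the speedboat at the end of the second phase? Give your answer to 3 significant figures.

Phase 1 (accelerating): v₀ = 0 m/s, a = 1.1 m/s².
v = v₀ + at = 0 + (1.1)(3) = 3.30 m/s
Δx = v₀t + ½at² = 0·3 + 0.5·1.1·3² = 4.95 m

Phase 2 (decelerating): v₀ = 3.30 m/s, a = -1 m/s².
v = v₀ + at = 3.30 + (-1)(1) = 2.30 m/s
Δx = v₀t + ½at² = 3.30·1 + 0.5·-1·1² = 2.80 m
Speed at end of phase 2 = 2.30 m/s

2.30 m/s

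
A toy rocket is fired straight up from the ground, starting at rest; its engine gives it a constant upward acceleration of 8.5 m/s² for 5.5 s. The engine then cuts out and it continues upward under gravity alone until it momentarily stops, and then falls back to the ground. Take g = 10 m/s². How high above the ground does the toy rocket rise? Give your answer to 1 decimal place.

237.8 m

Phase 1 (powered ascent): v₀ = 0 m/s, a = 8.5 m/s².
v = v₀ + at = 0 + (8.5)(5.5) = 46.8 m/s
Δx = v₀t + ½at² = 0·5.5 + 0.5·8.5·5.5² = 129 m

Phase 2 (coasting upward): v₀ = 46.8 m/s, a = -10 m/s².
v = v₀ + at → t = (0 − 46.8) / -10 = 4.67 s
v² = v₀² + 2aΔx → Δx = (0² − 46.8²)/(2·-10) = 109 m
Maximum height = 129 + 109 = 238 m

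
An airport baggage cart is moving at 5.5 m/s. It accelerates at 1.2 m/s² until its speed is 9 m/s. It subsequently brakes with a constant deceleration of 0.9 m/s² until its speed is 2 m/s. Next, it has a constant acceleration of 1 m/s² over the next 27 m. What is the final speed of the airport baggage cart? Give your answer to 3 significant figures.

Phase 1 (accelerating): v₀ = 5.50 m/s, a = 1.2 m/s².
v = v₀ + at → t = (9 − 5.50) / 1.2 = 2.92 s
v² = v₀² + 2aΔx → Δx = (9² − 5.50²)/(2·1.2) = 21.1 m

Phase 2 (decelerating): v₀ = 9.00 m/s, a = -0.9 m/s².
v = v₀ + at → t = (2 − 9.00) / -0.9 = 7.78 s
v² = v₀² + 2aΔx → Δx = (2² − 9.00²)/(2·-0.9) = 42.8 m

Phase 3 (accelerating): v₀ = 2.00 m/s, a = 1 m/s².
v² = v₀² + 2aΔx = 2.00² + 2·1·27 = 58.0 → v = 7.62 m/s
t = (v − v₀)/a = (7.62 − 2.00)/1 = 5.62 s
Final speed = 7.62 m/s

7.62 m/s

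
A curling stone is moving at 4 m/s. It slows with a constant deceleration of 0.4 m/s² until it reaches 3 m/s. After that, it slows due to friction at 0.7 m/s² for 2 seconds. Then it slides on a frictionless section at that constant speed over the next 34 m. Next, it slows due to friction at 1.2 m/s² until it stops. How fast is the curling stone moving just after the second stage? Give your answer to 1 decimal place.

Phase 1 (decelerating): v₀ = 4.00 m/s, a = -0.4 m/s².
v = v₀ + at → t = (3 − 4.00) / -0.4 = 2.50 s
v² = v₀² + 2aΔx → Δx = (3² − 4.00²)/(2·-0.4) = 8.75 m

Phase 2 (decelerating): v₀ = 3.00 m/s, a = -0.7 m/s².
v = v₀ + at = 3.00 + (-0.7)(2) = 1.60 m/s
Δx = v₀t + ½at² = 3.00·2 + 0.5·-0.7·2² = 4.60 m
Speed at end of phase 2 = 1.60 m/s

1.6 m/s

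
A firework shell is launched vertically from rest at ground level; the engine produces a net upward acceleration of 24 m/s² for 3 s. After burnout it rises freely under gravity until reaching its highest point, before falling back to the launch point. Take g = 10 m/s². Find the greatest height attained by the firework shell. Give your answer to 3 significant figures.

Phase 1 (powered ascent): v₀ = 0 m/s, a = 24 m/s².
v = v₀ + at = 0 + (24)(3) = 72.0 m/s
Δx = v₀t + ½at² = 0·3 + 0.5·24·3² = 108 m

Phase 2 (coasting upward): v₀ = 72.0 m/s, a = -10 m/s².
v = v₀ + at → t = (0 − 72.0) / -10 = 7.20 s
v² = v₀² + 2aΔx → Δx = (0² − 72.0²)/(2·-10) = 259 m
Maximum height = 108 + 259 = 367 m

367 m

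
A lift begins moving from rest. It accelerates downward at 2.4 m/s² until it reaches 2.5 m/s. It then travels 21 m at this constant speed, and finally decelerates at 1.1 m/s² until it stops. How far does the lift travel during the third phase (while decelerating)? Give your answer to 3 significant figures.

Phase 1 (accelerating): v₀ = 0 m/s, a = 2.4 m/s².
v = v₀ + at → t = (2.5 − 0) / 2.4 = 1.04 s
v² = v₀² + 2aΔx → Δx = (2.5² − 0²)/(2·2.4) = 1.30 m

Phase 2 (constant speed): v₀ = 2.50 m/s, a = 0 m/s².
Constant speed: t = d/v = 21/2.50 = 8.40 s

Phase 3 (decelerating): v₀ = 2.50 m/s, a = -1.1 m/s².
v = v₀ + at → t = (0 − 2.50) / -1.1 = 2.27 s
v² = v₀² + 2aΔx → Δx = (0² − 2.50²)/(2·-1.1) = 2.84 m
Distance in phase 3 = 2.84 m

2.84 m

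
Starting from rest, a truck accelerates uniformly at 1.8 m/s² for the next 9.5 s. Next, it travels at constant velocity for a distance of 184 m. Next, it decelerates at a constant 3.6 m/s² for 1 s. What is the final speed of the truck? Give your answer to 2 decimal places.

Phase 1 (accelerating): v₀ = 0 m/s, a = 1.8 m/s².
v = v₀ + at = 0 + (1.8)(9.5) = 17.1 m/s
Δx = v₀t + ½at² = 0·9.5 + 0.5·1.8·9.5² = 81.2 m

Phase 2 (constant speed): v₀ = 17.1 m/s, a = 0 m/s².
Constant speed: t = d/v = 184/17.1 = 10.8 s

Phase 3 (decelerating): v₀ = 17.1 m/s, a = -3.6 m/s².
v = v₀ + at = 17.1 + (-3.6)(1) = 13.5 m/s
Δx = v₀t + ½at² = 17.1·1 + 0.5·-3.6·1² = 15.3 m
Final speed = 13.5 m/s

13.50 m/s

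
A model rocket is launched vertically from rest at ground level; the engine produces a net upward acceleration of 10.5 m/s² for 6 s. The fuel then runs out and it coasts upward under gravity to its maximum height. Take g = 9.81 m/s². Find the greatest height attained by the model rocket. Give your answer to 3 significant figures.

391 m

Phase 1 (powered ascent): v₀ = 0 m/s, a = 10.5 m/s².
v = v₀ + at = 0 + (10.5)(6) = 63.0 m/s
Δx = v₀t + ½at² = 0·6 + 0.5·10.5·6² = 189 m

Phase 2 (coasting upward): v₀ = 63.0 m/s, a = -9.81 m/s².
v = v₀ + at → t = (0 − 63.0) / -9.81 = 6.42 s
v² = v₀² + 2aΔx → Δx = (0² − 63.0²)/(2·-9.81) = 202 m
Maximum height = 189 + 202 = 391 m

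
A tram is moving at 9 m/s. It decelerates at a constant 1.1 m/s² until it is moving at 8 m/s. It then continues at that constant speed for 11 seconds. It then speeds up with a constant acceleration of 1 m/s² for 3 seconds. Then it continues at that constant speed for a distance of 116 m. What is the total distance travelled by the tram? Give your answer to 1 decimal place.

240.2 m

Phase 1 (decelerating): v₀ = 9.00 m/s, a = -1.1 m/s².
v = v₀ + at → t = (8 − 9.00) / -1.1 = 0.909 s
v² = v₀² + 2aΔx → Δx = (8² − 9.00²)/(2·-1.1) = 7.73 m

Phase 2 (constant speed): v₀ = 8.00 m/s, a = 0 m/s².
v = v₀ + at = 8.00 + (0)(11) = 8.00 m/s
Δx = v₀t + ½at² = 8.00·11 + 0.5·0·11² = 88.0 m

Phase 3 (accelerating): v₀ = 8.00 m/s, a = 1 m/s².
v = v₀ + at = 8.00 + (1)(3) = 11.0 m/s
Δx = v₀t + ½at² = 8.00·3 + 0.5·1·3² = 28.5 m

Phase 4 (constant speed): v₀ = 11.0 m/s, a = 0 m/s².
Constant speed: t = d/v = 116/11.0 = 10.5 s
Total distance = 7.73 + 88.0 + 28.5 + 116 = 240 m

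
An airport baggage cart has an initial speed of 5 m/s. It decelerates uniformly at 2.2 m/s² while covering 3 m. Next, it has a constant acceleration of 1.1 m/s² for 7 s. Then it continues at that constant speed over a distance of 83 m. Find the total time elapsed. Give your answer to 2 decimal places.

Phase 1 (decelerating): v₀ = 5.00 m/s, a = -2.2 m/s².
v² = v₀² + 2aΔx = 5.00² + 2·-2.2·3 = 11.8 → v = 3.44 m/s
t = (v − v₀)/a = (3.44 − 5.00)/-2.2 = 0.711 s

Phase 2 (accelerating): v₀ = 3.44 m/s, a = 1.1 m/s².
v = v₀ + at = 3.44 + (1.1)(7) = 11.1 m/s
Δx = v₀t + ½at² = 3.44·7 + 0.5·1.1·7² = 51.0 m

Phase 3 (constant speed): v₀ = 11.1 m/s, a = 0 m/s².
Constant speed: t = d/v = 83/11.1 = 7.45 s
Total time = 0.711 + 7.00 + 7.45 = 15.2 s

15.17 s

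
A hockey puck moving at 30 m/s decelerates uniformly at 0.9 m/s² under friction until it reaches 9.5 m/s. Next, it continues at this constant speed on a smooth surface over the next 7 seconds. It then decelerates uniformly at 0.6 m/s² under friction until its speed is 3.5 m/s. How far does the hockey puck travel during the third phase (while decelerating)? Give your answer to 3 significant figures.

Phase 1 (decelerating): v₀ = 30.0 m/s, a = -0.9 m/s².
v = v₀ + at → t = (9.5 − 30.0) / -0.9 = 22.8 s
v² = v₀² + 2aΔx → Δx = (9.5² − 30.0²)/(2·-0.9) = 450 m

Phase 2 (constant speed): v₀ = 9.50 m/s, a = 0 m/s².
v = v₀ + at = 9.50 + (0)(7) = 9.50 m/s
Δx = v₀t + ½at² = 9.50·7 + 0.5·0·7² = 66.5 m

Phase 3 (decelerating): v₀ = 9.50 m/s, a = -0.6 m/s².
v = v₀ + at → t = (3.5 − 9.50) / -0.6 = 10.0 s
v² = v₀² + 2aΔx → Δx = (3.5² − 9.50²)/(2·-0.6) = 65.0 m
Distance in phase 3 = 65.0 m

65.0 m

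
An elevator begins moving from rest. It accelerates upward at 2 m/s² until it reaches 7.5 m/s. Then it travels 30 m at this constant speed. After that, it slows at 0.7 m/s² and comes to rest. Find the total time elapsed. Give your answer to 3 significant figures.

18.5 s

Phase 1 (accelerating): v₀ = 0 m/s, a = 2 m/s².
v = v₀ + at → t = (7.5 − 0) / 2 = 3.75 s
v² = v₀² + 2aΔx → Δx = (7.5² − 0²)/(2·2) = 14.1 m

Phase 2 (constant speed): v₀ = 7.50 m/s, a = 0 m/s².
Constant speed: t = d/v = 30/7.50 = 4.00 s

Phase 3 (decelerating): v₀ = 7.50 m/s, a = -0.7 m/s².
v = v₀ + at → t = (0 − 7.50) / -0.7 = 10.7 s
v² = v₀² + 2aΔx → Δx = (0² − 7.50²)/(2·-0.7) = 40.2 m
Total time = 3.75 + 4.00 + 10.7 = 18.5 s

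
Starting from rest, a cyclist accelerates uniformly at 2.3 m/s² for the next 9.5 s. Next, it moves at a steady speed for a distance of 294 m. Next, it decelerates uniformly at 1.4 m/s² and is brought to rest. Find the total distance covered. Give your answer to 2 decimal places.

568.30 m

Phase 1 (accelerating): v₀ = 0 m/s, a = 2.3 m/s².
v = v₀ + at = 0 + (2.3)(9.5) = 21.8 m/s
Δx = v₀t + ½at² = 0·9.5 + 0.5·2.3·9.5² = 104 m

Phase 2 (constant speed): v₀ = 21.8 m/s, a = 0 m/s².
Constant speed: t = d/v = 294/21.8 = 13.5 s

Phase 3 (decelerating): v₀ = 21.8 m/s, a = -1.4 m/s².
v = v₀ + at → t = (0 − 21.8) / -1.4 = 15.6 s
v² = v₀² + 2aΔx → Δx = (0² − 21.8²)/(2·-1.4) = 171 m
Total distance = 104 + 294 + 171 = 568 m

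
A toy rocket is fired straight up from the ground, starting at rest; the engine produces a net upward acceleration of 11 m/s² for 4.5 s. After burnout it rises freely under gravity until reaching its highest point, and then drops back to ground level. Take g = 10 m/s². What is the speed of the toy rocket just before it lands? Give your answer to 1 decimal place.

68.4 m/s

Phase 1 (powered ascent): v₀ = 0 m/s, a = 11 m/s².
v = v₀ + at = 0 + (11)(4.5) = 49.5 m/s
Δx = v₀t + ½at² = 0·4.5 + 0.5·11·4.5² = 111 m

Phase 2 (coasting upward): v₀ = 49.5 m/s, a = -10 m/s².
v = v₀ + at → t = (0 − 49.5) / -10 = 4.95 s
v² = v₀² + 2aΔx → Δx = (0² − 49.5²)/(2·-10) = 123 m

Phase 3 (free fall): v₀ = 0 m/s, a = -10 m/s².
Falls 234 m from rest: t = √(2·234/10) = 6.84 s; v = g·t = 68.4 m/s.
Impact speed = 68.4 m/s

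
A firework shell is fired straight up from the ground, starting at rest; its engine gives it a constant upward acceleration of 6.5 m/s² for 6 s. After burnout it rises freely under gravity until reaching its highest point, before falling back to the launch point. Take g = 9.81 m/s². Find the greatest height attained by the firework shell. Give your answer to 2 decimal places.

Phase 1 (powered ascent): v₀ = 0 m/s, a = 6.5 m/s².
v = v₀ + at = 0 + (6.5)(6) = 39.0 m/s
Δx = v₀t + ½at² = 0·6 + 0.5·6.5·6² = 117 m

Phase 2 (coasting upward): v₀ = 39.0 m/s, a = -9.81 m/s².
v = v₀ + at → t = (0 − 39.0) / -9.81 = 3.98 s
v² = v₀² + 2aΔx → Δx = (0² − 39.0²)/(2·-9.81) = 77.5 m
Maximum height = 117 + 77.5 = 195 m

194.52 m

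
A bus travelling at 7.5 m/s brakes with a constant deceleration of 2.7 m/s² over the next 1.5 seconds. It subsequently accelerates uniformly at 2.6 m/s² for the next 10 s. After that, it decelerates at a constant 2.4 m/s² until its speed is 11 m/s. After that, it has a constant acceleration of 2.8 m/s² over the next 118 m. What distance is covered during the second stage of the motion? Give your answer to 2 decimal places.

Phase 1 (decelerating): v₀ = 7.50 m/s, a = -2.7 m/s².
v = v₀ + at = 7.50 + (-2.7)(1.5) = 3.45 m/s
Δx = v₀t + ½at² = 7.50·1.5 + 0.5·-2.7·1.5² = 8.21 m

Phase 2 (accelerating): v₀ = 3.45 m/s, a = 2.6 m/s².
v = v₀ + at = 3.45 + (2.6)(10) = 29.4 m/s
Δx = v₀t + ½at² = 3.45·10 + 0.5·2.6·10² = 164 m
Distance in phase 2 = 164 m

164.50 m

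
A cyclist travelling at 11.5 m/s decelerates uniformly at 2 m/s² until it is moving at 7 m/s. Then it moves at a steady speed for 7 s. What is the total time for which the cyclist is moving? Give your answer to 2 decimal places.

Phase 1 (decelerating): v₀ = 11.5 m/s, a = -2 m/s².
v = v₀ + at → t = (7 − 11.5) / -2 = 2.25 s
v² = v₀² + 2aΔx → Δx = (7² − 11.5²)/(2·-2) = 20.8 m

Phase 2 (constant speed): v₀ = 7.00 m/s, a = 0 m/s².
v = v₀ + at = 7.00 + (0)(7) = 7.00 m/s
Δx = v₀t + ½at² = 7.00·7 + 0.5·0·7² = 49.0 m
Total time = 2.25 + 7.00 = 9.25 s

9.25 s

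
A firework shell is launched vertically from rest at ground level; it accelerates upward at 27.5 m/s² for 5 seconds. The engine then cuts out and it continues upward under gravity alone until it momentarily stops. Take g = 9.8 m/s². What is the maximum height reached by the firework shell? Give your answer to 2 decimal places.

1308.35 m

Phase 1 (powered ascent): v₀ = 0 m/s, a = 27.5 m/s².
v = v₀ + at = 0 + (27.5)(5) = 138 m/s
Δx = v₀t + ½at² = 0·5 + 0.5·27.5·5² = 344 m

Phase 2 (coasting upward): v₀ = 138 m/s, a = -9.8 m/s².
v = v₀ + at → t = (0 − 138) / -9.8 = 14.0 s
v² = v₀² + 2aΔx → Δx = (0² − 138²)/(2·-9.8) = 965 m
Maximum height = 344 + 965 = 1310 m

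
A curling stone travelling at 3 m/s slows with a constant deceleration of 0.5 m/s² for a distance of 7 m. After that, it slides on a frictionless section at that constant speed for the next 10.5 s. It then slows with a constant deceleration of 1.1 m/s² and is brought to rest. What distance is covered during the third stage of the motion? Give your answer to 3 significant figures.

Phase 1 (decelerating): v₀ = 3.00 m/s, a = -0.5 m/s².
v² = v₀² + 2aΔx = 3.00² + 2·-0.5·7 = 2.00 → v = 1.41 m/s
t = (v − v₀)/a = (1.41 − 3.00)/-0.5 = 3.17 s

Phase 2 (constant speed): v₀ = 1.41 m/s, a = 0 m/s².
v = v₀ + at = 1.41 + (0)(10.5) = 1.41 m/s
Δx = v₀t + ½at² = 1.41·10.5 + 0.5·0·10.5² = 14.8 m

Phase 3 (decelerating): v₀ = 1.41 m/s, a = -1.1 m/s².
v = v₀ + at → t = (0 − 1.41) / -1.1 = 1.29 s
v² = v₀² + 2aΔx → Δx = (0² − 1.41²)/(2·-1.1) = 0.909 m
Distance in phase 3 = 0.909 m

0.909 m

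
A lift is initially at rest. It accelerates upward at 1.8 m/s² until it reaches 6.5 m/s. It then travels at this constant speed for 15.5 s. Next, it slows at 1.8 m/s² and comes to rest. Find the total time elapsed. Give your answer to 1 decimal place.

22.7 s

Phase 1 (accelerating): v₀ = 0 m/s, a = 1.8 m/s².
v = v₀ + at → t = (6.5 − 0) / 1.8 = 3.61 s
v² = v₀² + 2aΔx → Δx = (6.5² − 0²)/(2·1.8) = 11.7 m

Phase 2 (constant speed): v₀ = 6.50 m/s, a = 0 m/s².
v = v₀ + at = 6.50 + (0)(15.5) = 6.50 m/s
Δx = v₀t + ½at² = 6.50·15.5 + 0.5·0·15.5² = 101 m

Phase 3 (decelerating): v₀ = 6.50 m/s, a = -1.8 m/s².
v = v₀ + at → t = (0 − 6.50) / -1.8 = 3.61 s
v² = v₀² + 2aΔx → Δx = (0² − 6.50²)/(2·-1.8) = 11.7 m
Total time = 3.61 + 15.5 + 3.61 = 22.7 s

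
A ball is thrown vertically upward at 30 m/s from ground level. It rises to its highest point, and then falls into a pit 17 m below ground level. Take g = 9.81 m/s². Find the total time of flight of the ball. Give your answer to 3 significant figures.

Phase 1 (rising): v₀ = 30.0 m/s, a = -9.81 m/s².
v = v₀ + at → t = (0 − 30.0) / -9.81 = 3.06 s
v² = v₀² + 2aΔx → Δx = (0² − 30.0²)/(2·-9.81) = 45.9 m

Phase 2 (falling): v₀ = 0 m/s, a = -9.81 m/s².
Falls 62.9 m from rest: t = √(2·62.9/9.81) = 3.58 s; v = g·t = 35.1 m/s.
Total time = 3.06 + 3.58 = 6.64 s

6.64 s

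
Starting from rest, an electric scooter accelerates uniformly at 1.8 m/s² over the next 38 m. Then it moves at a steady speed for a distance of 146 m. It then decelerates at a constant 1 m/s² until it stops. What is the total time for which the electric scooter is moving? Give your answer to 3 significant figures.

Phase 1 (accelerating): v₀ = 0 m/s, a = 1.8 m/s².
v² = v₀² + 2aΔx = 0² + 2·1.8·38 = 137 → v = 11.7 m/s
t = (v − v₀)/a = (11.7 − 0)/1.8 = 6.50 s

Phase 2 (constant speed): v₀ = 11.7 m/s, a = 0 m/s².
Constant speed: t = d/v = 146/11.7 = 12.5 s

Phase 3 (decelerating): v₀ = 11.7 m/s, a = -1 m/s².
v = v₀ + at → t = (0 − 11.7) / -1 = 11.7 s
v² = v₀² + 2aΔx → Δx = (0² − 11.7²)/(2·-1) = 68.4 m
Total time = 6.50 + 12.5 + 11.7 = 30.7 s

30.7 s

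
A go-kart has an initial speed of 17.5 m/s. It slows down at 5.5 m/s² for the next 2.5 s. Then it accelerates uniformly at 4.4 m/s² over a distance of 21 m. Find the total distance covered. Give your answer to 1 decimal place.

Phase 1 (decelerating): v₀ = 17.5 m/s, a = -5.5 m/s².
v = v₀ + at = 17.5 + (-5.5)(2.5) = 3.75 m/s
Δx = v₀t + ½at² = 17.5·2.5 + 0.5·-5.5·2.5² = 26.6 m

Phase 2 (accelerating): v₀ = 3.75 m/s, a = 4.4 m/s².
v² = v₀² + 2aΔx = 3.75² + 2·4.4·21 = 199 → v = 14.1 m/s
t = (v − v₀)/a = (14.1 − 3.75)/4.4 = 2.35 s
Total distance = 26.6 + 21.0 = 47.6 m

47.6 m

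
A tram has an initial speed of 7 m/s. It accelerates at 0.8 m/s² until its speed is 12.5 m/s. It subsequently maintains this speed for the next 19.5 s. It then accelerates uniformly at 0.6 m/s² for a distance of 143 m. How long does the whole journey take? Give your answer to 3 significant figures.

35.7 s

Phase 1 (accelerating): v₀ = 7.00 m/s, a = 0.8 m/s².
v = v₀ + at → t = (12.5 − 7.00) / 0.8 = 6.88 s
v² = v₀² + 2aΔx → Δx = (12.5² − 7.00²)/(2·0.8) = 67.0 m

Phase 2 (constant speed): v₀ = 12.5 m/s, a = 0 m/s².
v = v₀ + at = 12.5 + (0)(19.5) = 12.5 m/s
Δx = v₀t + ½at² = 12.5·19.5 + 0.5·0·19.5² = 244 m

Phase 3 (accelerating): v₀ = 12.5 m/s, a = 0.6 m/s².
v² = v₀² + 2aΔx = 12.5² + 2·0.6·143 = 328 → v = 18.1 m/s
t = (v − v₀)/a = (18.1 − 12.5)/0.6 = 9.34 s
Total time = 6.88 + 19.5 + 9.34 = 35.7 s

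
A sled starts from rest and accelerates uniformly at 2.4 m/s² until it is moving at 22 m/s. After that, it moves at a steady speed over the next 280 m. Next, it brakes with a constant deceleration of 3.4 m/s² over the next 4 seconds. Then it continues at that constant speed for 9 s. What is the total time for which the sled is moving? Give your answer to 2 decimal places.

34.89 s

Phase 1 (accelerating): v₀ = 0 m/s, a = 2.4 m/s².
v = v₀ + at → t = (22 − 0) / 2.4 = 9.17 s
v² = v₀² + 2aΔx → Δx = (22² − 0²)/(2·2.4) = 101 m

Phase 2 (constant speed): v₀ = 22.0 m/s, a = 0 m/s².
Constant speed: t = d/v = 280/22.0 = 12.7 s

Phase 3 (decelerating): v₀ = 22.0 m/s, a = -3.4 m/s².
v = v₀ + at = 22.0 + (-3.4)(4) = 8.40 m/s
Δx = v₀t + ½at² = 22.0·4 + 0.5·-3.4·4² = 60.8 m

Phase 4 (constant speed): v₀ = 8.40 m/s, a = 0 m/s².
v = v₀ + at = 8.40 + (0)(9) = 8.40 m/s
Δx = v₀t + ½at² = 8.40·9 + 0.5·0·9² = 75.6 m
Total time = 9.17 + 12.7 + 4.00 + 9.00 = 34.9 s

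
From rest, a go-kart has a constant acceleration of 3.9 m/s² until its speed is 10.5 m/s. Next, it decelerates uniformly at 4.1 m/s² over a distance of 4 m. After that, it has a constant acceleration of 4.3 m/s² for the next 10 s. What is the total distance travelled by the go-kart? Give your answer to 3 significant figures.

321 m

Phase 1 (accelerating): v₀ = 0 m/s, a = 3.9 m/s².
v = v₀ + at → t = (10.5 − 0) / 3.9 = 2.69 s
v² = v₀² + 2aΔx → Δx = (10.5² − 0²)/(2·3.9) = 14.1 m

Phase 2 (decelerating): v₀ = 10.5 m/s, a = -4.1 m/s².
v² = v₀² + 2aΔx = 10.5² + 2·-4.1·4 = 77.5 → v = 8.80 m/s
t = (v − v₀)/a = (8.80 − 10.5)/-4.1 = 0.414 s

Phase 3 (accelerating): v₀ = 8.80 m/s, a = 4.3 m/s².
v = v₀ + at = 8.80 + (4.3)(10) = 51.8 m/s
Δx = v₀t + ½at² = 8.80·10 + 0.5·4.3·10² = 303 m
Total distance = 14.1 + 4.00 + 303 = 321 m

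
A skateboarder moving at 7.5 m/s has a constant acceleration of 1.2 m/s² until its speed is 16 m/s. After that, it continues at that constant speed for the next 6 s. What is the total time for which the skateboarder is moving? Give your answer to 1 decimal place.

13.1 s

Phase 1 (accelerating): v₀ = 7.50 m/s, a = 1.2 m/s².
v = v₀ + at → t = (16 − 7.50) / 1.2 = 7.08 s
v² = v₀² + 2aΔx → Δx = (16² − 7.50²)/(2·1.2) = 83.2 m

Phase 2 (constant speed): v₀ = 16.0 m/s, a = 0 m/s².
v = v₀ + at = 16.0 + (0)(6) = 16.0 m/s
Δx = v₀t + ½at² = 16.0·6 + 0.5·0·6² = 96.0 m
Total time = 7.08 + 6.00 = 13.1 s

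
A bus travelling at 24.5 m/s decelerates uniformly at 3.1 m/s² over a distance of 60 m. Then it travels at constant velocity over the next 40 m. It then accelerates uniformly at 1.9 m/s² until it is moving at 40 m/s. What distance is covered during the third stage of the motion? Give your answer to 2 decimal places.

Phase 1 (decelerating): v₀ = 24.5 m/s, a = -3.1 m/s².
v² = v₀² + 2aΔx = 24.5² + 2·-3.1·60 = 228 → v = 15.1 m/s
t = (v − v₀)/a = (15.1 − 24.5)/-3.1 = 3.03 s

Phase 2 (constant speed): v₀ = 15.1 m/s, a = 0 m/s².
Constant speed: t = d/v = 40/15.1 = 2.65 s

Phase 3 (accelerating): v₀ = 15.1 m/s, a = 1.9 m/s².
v = v₀ + at → t = (40 − 15.1) / 1.9 = 13.1 s
v² = v₀² + 2aΔx → Δx = (40² − 15.1²)/(2·1.9) = 361 m
Distance in phase 3 = 361 m

360.99 m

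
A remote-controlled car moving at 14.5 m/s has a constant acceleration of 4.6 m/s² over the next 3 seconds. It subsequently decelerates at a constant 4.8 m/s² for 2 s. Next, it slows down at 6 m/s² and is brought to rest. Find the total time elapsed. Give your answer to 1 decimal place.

Phase 1 (accelerating): v₀ = 14.5 m/s, a = 4.6 m/s².
v = v₀ + at = 14.5 + (4.6)(3) = 28.3 m/s
Δx = v₀t + ½at² = 14.5·3 + 0.5·4.6·3² = 64.2 m

Phase 2 (decelerating): v₀ = 28.3 m/s, a = -4.8 m/s².
v = v₀ + at = 28.3 + (-4.8)(2) = 18.7 m/s
Δx = v₀t + ½at² = 28.3·2 + 0.5·-4.8·2² = 47.0 m

Phase 3 (decelerating): v₀ = 18.7 m/s, a = -6 m/s².
v = v₀ + at → t = (0 − 18.7) / -6 = 3.12 s
v² = v₀² + 2aΔx → Δx = (0² − 18.7²)/(2·-6) = 29.1 m
Total time = 3.00 + 2.00 + 3.12 = 8.12 s

8.1 s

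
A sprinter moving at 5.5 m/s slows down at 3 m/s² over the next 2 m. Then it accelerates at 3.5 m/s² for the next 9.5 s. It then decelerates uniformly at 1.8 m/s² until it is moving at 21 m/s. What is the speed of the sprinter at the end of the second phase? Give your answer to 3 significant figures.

37.5 m/s

Phase 1 (decelerating): v₀ = 5.50 m/s, a = -3 m/s².
v² = v₀² + 2aΔx = 5.50² + 2·-3·2 = 18.2 → v = 4.27 m/s
t = (v − v₀)/a = (4.27 − 5.50)/-3 = 0.409 s

Phase 2 (accelerating): v₀ = 4.27 m/s, a = 3.5 m/s².
v = v₀ + at = 4.27 + (3.5)(9.5) = 37.5 m/s
Δx = v₀t + ½at² = 4.27·9.5 + 0.5·3.5·9.5² = 199 m
Speed at end of phase 2 = 37.5 m/s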